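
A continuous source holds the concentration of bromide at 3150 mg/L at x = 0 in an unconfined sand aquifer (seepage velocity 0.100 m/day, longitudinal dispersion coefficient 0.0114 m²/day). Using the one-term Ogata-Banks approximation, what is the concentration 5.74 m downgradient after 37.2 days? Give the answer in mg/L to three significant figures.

For a continuous step input, C/C₀ ≈ ½·erfc((x−vt)/(2√(Dt))).
vt = 0.100 × 37.2 = 3.72 m and 2√(Dt) = 2√(0.0114 × 37.2) = 1.302 m.
Argument (x−vt)/(2√(Dt)) = (5.74 − 3.72)/1.302 = 1.551; ½·erfc(1.551) = 0.01414.
C = 3150 × 0.01414 = 44.5 mg/L.

44.5 mg/L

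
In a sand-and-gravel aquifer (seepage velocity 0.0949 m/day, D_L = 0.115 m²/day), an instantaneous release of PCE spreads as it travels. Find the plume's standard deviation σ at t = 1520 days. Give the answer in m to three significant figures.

18.7 m

Dispersive spreading gives a Gaussian with σ² = 2Dt; advection only shifts the center.
σ = √(2 × 0.115 × 1520) = 18.7 m.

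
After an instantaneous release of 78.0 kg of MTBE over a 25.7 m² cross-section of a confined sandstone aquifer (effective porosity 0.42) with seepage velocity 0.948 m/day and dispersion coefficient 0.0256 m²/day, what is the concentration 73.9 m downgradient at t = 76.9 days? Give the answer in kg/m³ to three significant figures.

1.28 kg/m³

For an instantaneous plane source, C(x,t) = M/(n_e·A·√(4πDt)) · exp(−(x−vt)²/(4Dt)), with n_e·A the pore (flow) area.
Plume center vt = 0.948 × 76.9 = 72.9012 m, so the well at 73.9 m is 0.9988 m downgradient of the peak.
√(4πDt) = 4.974 m, giving peak height M/(n_e·A·√(4πDt)) = 78.0/(0.42 × 25.7 × 4.974) = 1.453 kg/m³.
(x−vt)²/(4Dt) = (0.9988)²/(4 × 0.0256 × 76.9) = 0.1267; exp(−0.1267) = 0.8810.
C = 1.453 × 0.8810 = 1.28 kg/m³.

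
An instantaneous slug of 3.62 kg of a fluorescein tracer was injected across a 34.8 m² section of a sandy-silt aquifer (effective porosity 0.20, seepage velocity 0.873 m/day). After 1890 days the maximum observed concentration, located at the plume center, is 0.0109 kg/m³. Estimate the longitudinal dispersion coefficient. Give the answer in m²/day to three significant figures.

At the plume center C_max = M/(n_e·A·√(4πDt)), so D = M²/(4πt·(n_e·A·C_max)²).
n_e·A·C_max = 0.20 × 34.8 × 0.0109 = 0.07586 kg/m.
D = 3.62²/(4π × 1890 × 0.07586²) = 0.0959 m²/day.

0.0959 m²/day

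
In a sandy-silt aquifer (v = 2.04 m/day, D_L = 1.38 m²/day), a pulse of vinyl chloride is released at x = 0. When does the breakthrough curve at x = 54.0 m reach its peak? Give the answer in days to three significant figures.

For the 1D instantaneous-source solution, setting ∂C/∂t = 0 at fixed x gives v²t² + 2Dt − x² = 0, so t = (√(D² + v²x²) − D)/v².
√(D² + v²x²) = √(1.38² + 2.04² × 54.0²) = 110.2; v² = 4.1616.
t = (110.2 − 1.38)/4.1616 = 26.1 days (vs. the pure-advection estimate x/v = 26.5 d).

26.1 days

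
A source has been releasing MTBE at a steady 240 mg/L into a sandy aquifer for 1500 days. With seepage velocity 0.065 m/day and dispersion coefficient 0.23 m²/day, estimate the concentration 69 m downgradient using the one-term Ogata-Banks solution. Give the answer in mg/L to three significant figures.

For a continuous step input, C/C₀ ≈ ½·erfc((x−vt)/(2√(Dt))).
vt = 0.065 × 1500 = 97.5 m and 2√(Dt) = 2√(0.23 × 1500) = 37.15 m.
Argument (x−vt)/(2√(Dt)) = (69 − 97.5)/37.15 = -0.7672; ½·erfc(-0.7672) = 0.8610.
C = 240 × 0.8610 = 207 mg/L.

207 mg/L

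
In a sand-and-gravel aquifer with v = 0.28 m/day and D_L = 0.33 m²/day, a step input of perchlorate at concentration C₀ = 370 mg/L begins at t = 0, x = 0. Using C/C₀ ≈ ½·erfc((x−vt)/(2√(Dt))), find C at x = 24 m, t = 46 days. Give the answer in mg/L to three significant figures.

For a continuous step input, C/C₀ ≈ ½·erfc((x−vt)/(2√(Dt))).
vt = 0.28 × 46 = 12.88 m and 2√(Dt) = 2√(0.33 × 46) = 7.792 m.
Argument (x−vt)/(2√(Dt)) = (24 − 12.88)/7.792 = 1.427; ½·erfc(1.427) = 0.02179.
C = 370 × 0.02179 = 8.06 mg/L.

8.06 mg/L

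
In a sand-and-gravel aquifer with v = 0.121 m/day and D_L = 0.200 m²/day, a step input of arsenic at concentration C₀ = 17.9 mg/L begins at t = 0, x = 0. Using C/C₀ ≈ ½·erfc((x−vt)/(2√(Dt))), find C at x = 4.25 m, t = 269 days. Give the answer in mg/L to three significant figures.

17.8 mg/L

For a continuous step input, C/C₀ ≈ ½·erfc((x−vt)/(2√(Dt))).
vt = 0.121 × 269 = 32.549 m and 2√(Dt) = 2√(0.200 × 269) = 14.67 m.
Argument (x−vt)/(2√(Dt)) = (4.25 − 32.549)/14.67 = -1.929; ½·erfc(-1.929) = 0.9968.
C = 17.9 × 0.9968 = 17.8 mg/L.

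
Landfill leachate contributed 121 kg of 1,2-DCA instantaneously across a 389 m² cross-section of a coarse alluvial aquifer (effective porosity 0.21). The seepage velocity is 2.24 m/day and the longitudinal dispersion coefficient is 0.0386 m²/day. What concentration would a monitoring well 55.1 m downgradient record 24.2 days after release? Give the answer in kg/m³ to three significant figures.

For an instantaneous plane source, C(x,t) = M/(n_e·A·√(4πDt)) · exp(−(x−vt)²/(4Dt)), with n_e·A the pore (flow) area.
Plume center vt = 2.24 × 24.2 = 54.208 m, so the well at 55.1 m is 0.892 m downgradient of the peak.
√(4πDt) = 3.426 m, giving peak height M/(n_e·A·√(4πDt)) = 121/(0.21 × 389 × 3.426) = 0.4323 kg/m³.
(x−vt)²/(4Dt) = (0.892)²/(4 × 0.0386 × 24.2) = 0.2129; exp(−0.2129) = 0.8082.
C = 0.4323 × 0.8082 = 0.349 kg/m³.

0.349 kg/m³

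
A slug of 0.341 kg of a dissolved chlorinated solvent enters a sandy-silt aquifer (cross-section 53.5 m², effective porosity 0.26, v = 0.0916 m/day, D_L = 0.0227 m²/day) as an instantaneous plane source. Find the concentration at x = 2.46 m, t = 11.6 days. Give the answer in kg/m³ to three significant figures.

For an instantaneous plane source, C(x,t) = M/(n_e·A·√(4πDt)) · exp(−(x−vt)²/(4Dt)), with n_e·A the pore (flow) area.
Plume center vt = 0.0916 × 11.6 = 1.06256 m, so the well at 2.46 m is 1.39744 m downgradient of the peak.
√(4πDt) = 1.819 m, giving peak height M/(n_e·A·√(4πDt)) = 0.341/(0.26 × 53.5 × 1.819) = 0.01348 kg/m³.
(x−vt)²/(4Dt) = (1.39744)²/(4 × 0.0227 × 11.6) = 1.854; exp(−1.854) = 0.1566.
C = 0.01348 × 0.1566 = 0.00211 kg/m³.

0.00211 kg/m³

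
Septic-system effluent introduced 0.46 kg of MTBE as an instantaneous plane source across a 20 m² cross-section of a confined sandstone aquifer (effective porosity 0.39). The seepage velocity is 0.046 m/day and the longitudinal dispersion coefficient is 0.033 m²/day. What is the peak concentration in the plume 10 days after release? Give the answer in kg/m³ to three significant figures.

0.0290 kg/m³

The peak of an instantaneous 1D plume sits at x = vt; there the Gaussian factor is 1 and C_max = M/(n_e·A·√(4πDt)), where n_e·A is the pore area the mass is dissolved in.
√(4πDt) = √(4π × 0.033 × 10) = 2.036 m, so C_max = 0.46/(0.39 × 20 × 2.036) = 0.0290 kg/m³.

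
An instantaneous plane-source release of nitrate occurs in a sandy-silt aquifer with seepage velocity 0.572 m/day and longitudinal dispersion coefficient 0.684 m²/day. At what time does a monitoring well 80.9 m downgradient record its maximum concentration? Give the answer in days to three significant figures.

139 days

For the 1D instantaneous-source solution, setting ∂C/∂t = 0 at fixed x gives v²t² + 2Dt − x² = 0, so t = (√(D² + v²x²) − D)/v².
√(D² + v²x²) = √(0.684² + 0.572² × 80.9²) = 46.28; v² = 0.327184.
t = (46.28 − 0.684)/0.327184 = 139 days (vs. the pure-advection estimate x/v = 141 d).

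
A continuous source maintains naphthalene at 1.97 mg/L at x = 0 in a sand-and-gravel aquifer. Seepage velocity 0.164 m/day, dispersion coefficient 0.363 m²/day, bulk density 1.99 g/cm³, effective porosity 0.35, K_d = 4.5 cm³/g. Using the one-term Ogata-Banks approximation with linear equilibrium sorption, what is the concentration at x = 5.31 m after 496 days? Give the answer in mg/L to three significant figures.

0.533 mg/L

Retardation factor R = 1 + ρ_b·K_d/n = 1 + 1.99 × 4.5/0.35 = 26.59.
Sorption retards both mechanisms: v_R = v/R = 0.006168 m/day, D_R = D/R = 0.01365 m²/day.
v_R·t = 0.006168 × 496 = 3.059328 m; 2√(D_R t) = 5.204 m; argument = (5.31 − 3.059328)/5.204 = 0.4325.
C = C₀ × ½·erfc(0.4325) = 1.97 × 0.2704 = 0.533 mg/L.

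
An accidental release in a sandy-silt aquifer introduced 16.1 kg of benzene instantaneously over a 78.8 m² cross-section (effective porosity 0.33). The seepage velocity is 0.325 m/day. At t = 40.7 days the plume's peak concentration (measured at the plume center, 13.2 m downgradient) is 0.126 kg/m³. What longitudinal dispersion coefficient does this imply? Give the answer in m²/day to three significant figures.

At the plume center C_max = M/(n_e·A·√(4πDt)), so D = M²/(4πt·(n_e·A·C_max)²).
n_e·A·C_max = 0.33 × 78.8 × 0.126 = 3.277 kg/m.
D = 16.1²/(4π × 40.7 × 3.277²) = 0.0472 m²/day.

0.0472 m²/day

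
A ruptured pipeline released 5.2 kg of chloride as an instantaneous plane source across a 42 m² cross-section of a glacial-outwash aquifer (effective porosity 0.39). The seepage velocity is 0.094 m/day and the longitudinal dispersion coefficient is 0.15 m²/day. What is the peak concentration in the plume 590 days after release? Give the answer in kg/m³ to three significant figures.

0.00952 kg/m³

The peak of an instantaneous 1D plume sits at x = vt; there the Gaussian factor is 1 and C_max = M/(n_e·A·√(4πDt)), where n_e·A is the pore area the mass is dissolved in.
√(4πDt) = √(4π × 0.15 × 590) = 33.35 m, so C_max = 5.2/(0.39 × 42 × 33.35) = 0.00952 kg/m³.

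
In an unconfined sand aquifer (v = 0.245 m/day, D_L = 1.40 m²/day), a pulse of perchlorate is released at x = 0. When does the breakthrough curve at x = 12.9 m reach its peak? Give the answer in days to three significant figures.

34.3 days

For the 1D instantaneous-source solution, setting ∂C/∂t = 0 at fixed x gives v²t² + 2Dt − x² = 0, so t = (√(D² + v²x²) − D)/v².
√(D² + v²x²) = √(1.40² + 0.245² × 12.9²) = 3.457; v² = 0.060025.
t = (3.457 − 1.40)/0.060025 = 34.3 days (vs. the pure-advection estimate x/v = 52.7 d).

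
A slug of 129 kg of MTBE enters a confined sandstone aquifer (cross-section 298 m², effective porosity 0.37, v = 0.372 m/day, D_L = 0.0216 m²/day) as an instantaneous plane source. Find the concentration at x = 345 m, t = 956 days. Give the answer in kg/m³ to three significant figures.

0.0185 kg/m³

For an instantaneous plane source, C(x,t) = M/(n_e·A·√(4πDt)) · exp(−(x−vt)²/(4Dt)), with n_e·A the pore (flow) area.
Plume center vt = 0.372 × 956 = 355.632 m, so the well at 345 m is 10.632 m upgradient of the peak.
√(4πDt) = 16.11 m, giving peak height M/(n_e·A·√(4πDt)) = 129/(0.37 × 298 × 16.11) = 0.07262 kg/m³.
(x−vt)²/(4Dt) = (-10.632)²/(4 × 0.0216 × 956) = 1.369; exp(−1.369) = 0.2544.
C = 0.07262 × 0.2544 = 0.0185 kg/m³.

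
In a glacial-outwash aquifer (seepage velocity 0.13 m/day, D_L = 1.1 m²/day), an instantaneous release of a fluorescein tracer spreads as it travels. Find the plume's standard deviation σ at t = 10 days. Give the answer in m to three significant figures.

Dispersive spreading gives a Gaussian with σ² = 2Dt; advection only shifts the center.
σ = √(2 × 1.1 × 10) = 4.69 m.

4.69 m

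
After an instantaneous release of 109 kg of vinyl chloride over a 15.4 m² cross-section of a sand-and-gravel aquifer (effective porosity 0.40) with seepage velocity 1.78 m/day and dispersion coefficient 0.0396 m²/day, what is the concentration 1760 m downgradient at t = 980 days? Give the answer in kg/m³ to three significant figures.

For an instantaneous plane source, C(x,t) = M/(n_e·A·√(4πDt)) · exp(−(x−vt)²/(4Dt)), with n_e·A the pore (flow) area.
Plume center vt = 1.78 × 980 = 1744.4 m, so the well at 1760 m is 15.6 m downgradient of the peak.
√(4πDt) = 22.08 m, giving peak height M/(n_e·A·√(4πDt)) = 109/(0.40 × 15.4 × 22.08) = 0.8014 kg/m³.
(x−vt)²/(4Dt) = (15.6)²/(4 × 0.0396 × 980) = 1.568; exp(−1.568) = 0.2085.
C = 0.8014 × 0.2085 = 0.167 kg/m³.

0.167 kg/m³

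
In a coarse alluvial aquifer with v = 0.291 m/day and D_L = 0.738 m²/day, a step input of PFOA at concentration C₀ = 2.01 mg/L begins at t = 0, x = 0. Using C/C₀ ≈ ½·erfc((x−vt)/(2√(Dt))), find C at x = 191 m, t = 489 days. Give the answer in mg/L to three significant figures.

For a continuous step input, C/C₀ ≈ ½·erfc((x−vt)/(2√(Dt))).
vt = 0.291 × 489 = 142.299 m and 2√(Dt) = 2√(0.738 × 489) = 37.99 m.
Argument (x−vt)/(2√(Dt)) = (191 − 142.299)/37.99 = 1.282; ½·erfc(1.282) = 0.03491.
C = 2.01 × 0.03491 = 0.0702 mg/L.

0.0702 mg/L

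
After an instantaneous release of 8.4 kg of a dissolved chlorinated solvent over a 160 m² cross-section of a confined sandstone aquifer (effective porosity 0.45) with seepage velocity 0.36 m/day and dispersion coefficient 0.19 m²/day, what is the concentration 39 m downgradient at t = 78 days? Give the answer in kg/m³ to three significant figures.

For an instantaneous plane source, C(x,t) = M/(n_e·A·√(4πDt)) · exp(−(x−vt)²/(4Dt)), with n_e·A the pore (flow) area.
Plume center vt = 0.36 × 78 = 28.08 m, so the well at 39 m is 10.92 m downgradient of the peak.
√(4πDt) = 13.65 m, giving peak height M/(n_e·A·√(4πDt)) = 8.4/(0.45 × 160 × 13.65) = 0.008547 kg/m³.
(x−vt)²/(4Dt) = (10.92)²/(4 × 0.19 × 78) = 2.012; exp(−2.012) = 0.1337.
C = 0.008547 × 0.1337 = 0.00114 kg/m³.

0.00114 kg/m³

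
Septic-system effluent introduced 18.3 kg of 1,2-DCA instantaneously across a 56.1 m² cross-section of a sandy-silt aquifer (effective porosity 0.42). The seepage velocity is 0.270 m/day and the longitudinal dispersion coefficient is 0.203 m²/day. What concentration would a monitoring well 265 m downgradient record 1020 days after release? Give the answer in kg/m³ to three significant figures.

0.0134 kg/m³

For an instantaneous plane source, C(x,t) = M/(n_e·A·√(4πDt)) · exp(−(x−vt)²/(4Dt)), with n_e·A the pore (flow) area.
Plume center vt = 0.270 × 1020 = 275.4 m, so the well at 265 m is 10.4 m upgradient of the peak.
√(4πDt) = 51.01 m, giving peak height M/(n_e·A·√(4πDt)) = 18.3/(0.42 × 56.1 × 51.01) = 0.01523 kg/m³.
(x−vt)²/(4Dt) = (-10.4)²/(4 × 0.203 × 1020) = 0.1306; exp(−0.1306) = 0.8776.
C = 0.01523 × 0.8776 = 0.0134 kg/m³.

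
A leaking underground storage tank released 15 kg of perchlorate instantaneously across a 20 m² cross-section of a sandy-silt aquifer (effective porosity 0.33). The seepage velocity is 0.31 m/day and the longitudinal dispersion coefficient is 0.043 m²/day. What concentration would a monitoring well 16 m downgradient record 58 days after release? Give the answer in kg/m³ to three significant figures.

0.274 kg/m³

For an instantaneous plane source, C(x,t) = M/(n_e·A·√(4πDt)) · exp(−(x−vt)²/(4Dt)), with n_e·A the pore (flow) area.
Plume center vt = 0.31 × 58 = 17.98 m, so the well at 16 m is 1.98 m upgradient of the peak.
√(4πDt) = 5.598 m, giving peak height M/(n_e·A·√(4πDt)) = 15/(0.33 × 20 × 5.598) = 0.4060 kg/m³.
(x−vt)²/(4Dt) = (-1.98)²/(4 × 0.043 × 58) = 0.3930; exp(−0.3930) = 0.6750.
C = 0.4060 × 0.6750 = 0.274 kg/m³.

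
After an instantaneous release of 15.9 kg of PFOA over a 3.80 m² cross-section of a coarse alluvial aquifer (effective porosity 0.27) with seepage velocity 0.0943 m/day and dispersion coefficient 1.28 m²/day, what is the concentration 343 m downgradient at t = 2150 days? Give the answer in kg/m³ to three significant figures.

0.0140 kg/m³

For an instantaneous plane source, C(x,t) = M/(n_e·A·√(4πDt)) · exp(−(x−vt)²/(4Dt)), with n_e·A the pore (flow) area.
Plume center vt = 0.0943 × 2150 = 202.745 m, so the well at 343 m is 140.255 m downgradient of the peak.
√(4πDt) = 186.0 m, giving peak height M/(n_e·A·√(4πDt)) = 15.9/(0.27 × 3.80 × 186.0) = 0.08332 kg/m³.
(x−vt)²/(4Dt) = (140.255)²/(4 × 1.28 × 2150) = 1.787; exp(−1.787) = 0.1675.
C = 0.08332 × 0.1675 = 0.0140 kg/m³.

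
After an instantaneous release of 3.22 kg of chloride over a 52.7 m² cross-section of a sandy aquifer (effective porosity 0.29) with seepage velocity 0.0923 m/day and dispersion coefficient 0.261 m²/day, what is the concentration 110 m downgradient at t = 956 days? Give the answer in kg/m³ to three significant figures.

0.00234 kg/m³

For an instantaneous plane source, C(x,t) = M/(n_e·A·√(4πDt)) · exp(−(x−vt)²/(4Dt)), with n_e·A the pore (flow) area.
Plume center vt = 0.0923 × 956 = 88.2388 m, so the well at 110 m is 21.7612 m downgradient of the peak.
√(4πDt) = 56.00 m, giving peak height M/(n_e·A·√(4πDt)) = 3.22/(0.29 × 52.7 × 56.00) = 0.003762 kg/m³.
(x−vt)²/(4Dt) = (21.7612)²/(4 × 0.261 × 956) = 0.4745; exp(−0.4745) = 0.6222.
C = 0.003762 × 0.6222 = 0.00234 kg/m³.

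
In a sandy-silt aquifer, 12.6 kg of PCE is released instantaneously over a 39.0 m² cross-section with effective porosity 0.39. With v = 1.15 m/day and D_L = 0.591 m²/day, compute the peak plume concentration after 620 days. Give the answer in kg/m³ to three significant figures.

0.0122 kg/m³

The peak of an instantaneous 1D plume sits at x = vt; there the Gaussian factor is 1 and C_max = M/(n_e·A·√(4πDt)), where n_e·A is the pore area the mass is dissolved in.
√(4πDt) = √(4π × 0.591 × 620) = 67.86 m, so C_max = 12.6/(0.39 × 39.0 × 67.86) = 0.0122 kg/m³.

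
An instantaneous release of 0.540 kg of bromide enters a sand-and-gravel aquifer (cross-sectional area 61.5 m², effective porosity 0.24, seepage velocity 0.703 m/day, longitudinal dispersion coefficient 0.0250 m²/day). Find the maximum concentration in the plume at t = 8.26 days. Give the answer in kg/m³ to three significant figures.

The peak of an instantaneous 1D plume sits at x = vt; there the Gaussian factor is 1 and C_max = M/(n_e·A·√(4πDt)), where n_e·A is the pore area the mass is dissolved in.
√(4πDt) = √(4π × 0.0250 × 8.26) = 1.611 m, so C_max = 0.540/(0.24 × 61.5 × 1.611) = 0.0227 kg/m³.

0.0227 kg/m³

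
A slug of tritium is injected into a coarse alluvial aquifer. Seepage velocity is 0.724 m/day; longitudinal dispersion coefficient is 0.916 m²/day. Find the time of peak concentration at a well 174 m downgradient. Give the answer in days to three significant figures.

For the 1D instantaneous-source solution, setting ∂C/∂t = 0 at fixed x gives v²t² + 2Dt − x² = 0, so t = (√(D² + v²x²) − D)/v².
√(D² + v²x²) = √(0.916² + 0.724² × 174²) = 126.0; v² = 0.524176.
t = (126.0 − 0.916)/0.524176 = 239 days (vs. the pure-advection estimate x/v = 240 d).

239 days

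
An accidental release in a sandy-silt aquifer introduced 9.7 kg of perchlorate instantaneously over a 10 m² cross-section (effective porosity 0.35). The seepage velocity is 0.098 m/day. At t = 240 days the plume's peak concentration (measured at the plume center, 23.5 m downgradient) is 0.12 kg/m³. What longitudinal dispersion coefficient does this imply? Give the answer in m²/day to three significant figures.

0.177 m²/day

At the plume center C_max = M/(n_e·A·√(4πDt)), so D = M²/(4πt·(n_e·A·C_max)²).
n_e·A·C_max = 0.35 × 10 × 0.12 = 0.4200 kg/m.
D = 9.7²/(4π × 240 × 0.4200²) = 0.177 m²/day.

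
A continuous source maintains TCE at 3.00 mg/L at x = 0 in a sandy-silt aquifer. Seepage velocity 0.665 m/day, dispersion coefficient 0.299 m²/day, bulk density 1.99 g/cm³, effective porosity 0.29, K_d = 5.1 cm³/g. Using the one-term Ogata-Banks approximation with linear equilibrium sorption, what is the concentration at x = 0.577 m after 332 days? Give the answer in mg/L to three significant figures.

Retardation factor R = 1 + ρ_b·K_d/n = 1 + 1.99 × 5.1/0.29 = 36.00.
Sorption retards both mechanisms: v_R = v/R = 0.01847 m/day, D_R = D/R = 0.008306 m²/day.
v_R·t = 0.01847 × 332 = 6.13204 m; 2√(D_R t) = 3.321 m; argument = (0.577 − 6.13204)/3.321 = -1.673.
C = C₀ × ½·erfc(-1.673) = 3.00 × 0.9910 = 2.97 mg/L.

2.97 mg/L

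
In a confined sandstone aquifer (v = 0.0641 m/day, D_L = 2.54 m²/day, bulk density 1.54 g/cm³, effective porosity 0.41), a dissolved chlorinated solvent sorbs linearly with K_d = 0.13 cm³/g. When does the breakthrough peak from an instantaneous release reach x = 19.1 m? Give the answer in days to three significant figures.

Retardation factor R = 1 + ρ_b·K_d/n = 1 + 1.54 × 0.13/0.41 = 1.488.
Sorption retards both mechanisms: v_R = v/R = 0.04308 m/day, D_R = D/R = 1.707 m²/day.
Peak time from v_R²t² + 2D_R t − x² = 0: t = (√(D_R² + v_R²x²) − D_R)/v_R².
√(D_R² + v_R²x²) = √(1.707² + 0.04308² × 19.1²) = 1.895; v_R² = 0.001856.
t = (1.895 − 1.707)/0.001856 = 101 days.

101 days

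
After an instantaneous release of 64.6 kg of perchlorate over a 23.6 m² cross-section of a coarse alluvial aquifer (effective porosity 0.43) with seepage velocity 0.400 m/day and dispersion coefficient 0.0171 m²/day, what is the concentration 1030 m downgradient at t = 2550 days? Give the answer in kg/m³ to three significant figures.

For an instantaneous plane source, C(x,t) = M/(n_e·A·√(4πDt)) · exp(−(x−vt)²/(4Dt)), with n_e·A the pore (flow) area.
Plume center vt = 0.400 × 2550 = 1020 m, so the well at 1030 m is 10 m downgradient of the peak.
√(4πDt) = 23.41 m, giving peak height M/(n_e·A·√(4πDt)) = 64.6/(0.43 × 23.6 × 23.41) = 0.2719 kg/m³.
(x−vt)²/(4Dt) = (10)²/(4 × 0.0171 × 2550) = 0.5733; exp(−0.5733) = 0.5637.
C = 0.2719 × 0.5637 = 0.153 kg/m³.

0.153 kg/m³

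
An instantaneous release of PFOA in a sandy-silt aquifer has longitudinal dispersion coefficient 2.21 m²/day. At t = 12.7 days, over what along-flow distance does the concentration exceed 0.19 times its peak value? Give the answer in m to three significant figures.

27.3 m

The plume is Gaussian with σ = √(2Dt) = √(2 × 2.21 × 12.7) = 7.492 m.
C/C_peak = exp(−Δx²/(2σ²)) = 0.19 ⇒ Δx = σ·√(−2 ln 0.19) = 7.492 × 1.822 = 13.65 m.
Width = 2Δx = 27.3 m.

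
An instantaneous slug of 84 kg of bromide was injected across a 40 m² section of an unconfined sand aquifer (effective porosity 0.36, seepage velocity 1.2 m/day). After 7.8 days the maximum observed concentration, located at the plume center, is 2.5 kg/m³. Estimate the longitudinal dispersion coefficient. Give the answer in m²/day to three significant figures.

0.0555 m²/day

At the plume center C_max = M/(n_e·A·√(4πDt)), so D = M²/(4πt·(n_e·A·C_max)²).
n_e·A·C_max = 0.36 × 40 × 2.5 = 36.00 kg/m.
D = 84²/(4π × 7.8 × 36.00²) = 0.0555 m²/day.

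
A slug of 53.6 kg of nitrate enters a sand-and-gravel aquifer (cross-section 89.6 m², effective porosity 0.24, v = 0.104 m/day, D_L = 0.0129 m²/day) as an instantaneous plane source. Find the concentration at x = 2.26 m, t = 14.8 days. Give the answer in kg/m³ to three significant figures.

0.815 kg/m³

For an instantaneous plane source, C(x,t) = M/(n_e·A·√(4πDt)) · exp(−(x−vt)²/(4Dt)), with n_e·A the pore (flow) area.
Plume center vt = 0.104 × 14.8 = 1.5392 m, so the well at 2.26 m is 0.7208 m downgradient of the peak.
√(4πDt) = 1.549 m, giving peak height M/(n_e·A·√(4πDt)) = 53.6/(0.24 × 89.6 × 1.549) = 1.609 kg/m³.
(x−vt)²/(4Dt) = (0.7208)²/(4 × 0.0129 × 14.8) = 0.6803; exp(−0.6803) = 0.5065.
C = 1.609 × 0.5065 = 0.815 kg/m³.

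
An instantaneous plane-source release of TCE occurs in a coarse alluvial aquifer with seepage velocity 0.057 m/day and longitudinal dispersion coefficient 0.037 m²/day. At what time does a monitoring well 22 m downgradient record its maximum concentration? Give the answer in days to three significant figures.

375 days

For the 1D instantaneous-source solution, setting ∂C/∂t = 0 at fixed x gives v²t² + 2Dt − x² = 0, so t = (√(D² + v²x²) − D)/v².
√(D² + v²x²) = √(0.037² + 0.057² × 22²) = 1.255; v² = 0.003249.
t = (1.255 − 0.037)/0.003249 = 375 days (vs. the pure-advection estimate x/v = 386 d).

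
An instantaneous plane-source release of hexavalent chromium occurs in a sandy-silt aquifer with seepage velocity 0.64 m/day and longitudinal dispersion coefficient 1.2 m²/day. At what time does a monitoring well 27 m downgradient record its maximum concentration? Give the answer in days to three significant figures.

39.4 days

For the 1D instantaneous-source solution, setting ∂C/∂t = 0 at fixed x gives v²t² + 2Dt − x² = 0, so t = (√(D² + v²x²) − D)/v².
√(D² + v²x²) = √(1.2² + 0.64² × 27²) = 17.32; v² = 0.4096.
t = (17.32 − 1.2)/0.4096 = 39.4 days (vs. the pure-advection estimate x/v = 42.2 d).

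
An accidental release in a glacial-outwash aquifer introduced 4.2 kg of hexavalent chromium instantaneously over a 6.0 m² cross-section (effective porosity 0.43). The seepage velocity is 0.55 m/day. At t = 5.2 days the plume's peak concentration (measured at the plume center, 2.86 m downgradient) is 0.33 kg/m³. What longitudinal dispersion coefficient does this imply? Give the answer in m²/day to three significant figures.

0.372 m²/day

At the plume center C_max = M/(n_e·A·√(4πDt)), so D = M²/(4πt·(n_e·A·C_max)²).
n_e·A·C_max = 0.43 × 6.0 × 0.33 = 0.8514 kg/m.
D = 4.2²/(4π × 5.2 × 0.8514²) = 0.372 m²/day.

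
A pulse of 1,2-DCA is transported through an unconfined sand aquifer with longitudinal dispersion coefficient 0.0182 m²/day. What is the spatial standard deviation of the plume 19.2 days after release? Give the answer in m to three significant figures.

Dispersive spreading gives a Gaussian with σ² = 2Dt; advection only shifts the center.
σ = √(2 × 0.0182 × 19.2) = 0.836 m.

0.836 m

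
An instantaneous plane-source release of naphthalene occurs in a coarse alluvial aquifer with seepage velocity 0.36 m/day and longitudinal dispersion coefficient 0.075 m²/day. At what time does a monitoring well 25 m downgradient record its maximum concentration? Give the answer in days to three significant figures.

68.9 days

For the 1D instantaneous-source solution, setting ∂C/∂t = 0 at fixed x gives v²t² + 2Dt − x² = 0, so t = (√(D² + v²x²) − D)/v².
√(D² + v²x²) = √(0.075² + 0.36² × 25²) = 9.000; v² = 0.1296.
t = (9.000 − 0.075)/0.1296 = 68.9 days (vs. the pure-advection estimate x/v = 69.4 d).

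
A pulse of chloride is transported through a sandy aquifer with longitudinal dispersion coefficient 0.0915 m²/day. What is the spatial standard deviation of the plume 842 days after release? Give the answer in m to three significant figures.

12.4 m

Dispersive spreading gives a Gaussian with σ² = 2Dt; advection only shifts the center.
σ = √(2 × 0.0915 × 842) = 12.4 m.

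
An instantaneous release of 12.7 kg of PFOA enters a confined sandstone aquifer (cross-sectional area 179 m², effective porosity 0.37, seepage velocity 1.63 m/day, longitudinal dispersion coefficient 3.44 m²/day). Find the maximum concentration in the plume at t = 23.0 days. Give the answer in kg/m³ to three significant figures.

0.00608 kg/m³

The peak of an instantaneous 1D plume sits at x = vt; there the Gaussian factor is 1 and C_max = M/(n_e·A·√(4πDt)), where n_e·A is the pore area the mass is dissolved in.
√(4πDt) = √(4π × 3.44 × 23.0) = 31.53 m, so C_max = 12.7/(0.37 × 179 × 31.53) = 0.00608 kg/m³.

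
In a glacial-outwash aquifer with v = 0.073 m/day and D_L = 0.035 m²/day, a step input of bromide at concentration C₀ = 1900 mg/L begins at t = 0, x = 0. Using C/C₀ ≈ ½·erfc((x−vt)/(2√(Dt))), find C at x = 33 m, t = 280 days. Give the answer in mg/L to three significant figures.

4.33 mg/L

For a continuous step input, C/C₀ ≈ ½·erfc((x−vt)/(2√(Dt))).
vt = 0.073 × 280 = 20.44 m and 2√(Dt) = 2√(0.035 × 280) = 6.261 m.
Argument (x−vt)/(2√(Dt)) = (33 − 20.44)/6.261 = 2.006; ½·erfc(2.006) = 0.002278.
C = 1900 × 0.002278 = 4.33 mg/L.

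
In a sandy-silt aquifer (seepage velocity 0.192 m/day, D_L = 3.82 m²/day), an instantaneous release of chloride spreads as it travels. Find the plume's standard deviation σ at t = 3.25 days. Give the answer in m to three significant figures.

4.98 m

Dispersive spreading gives a Gaussian with σ² = 2Dt; advection only shifts the center.
σ = √(2 × 3.82 × 3.25) = 4.98 m.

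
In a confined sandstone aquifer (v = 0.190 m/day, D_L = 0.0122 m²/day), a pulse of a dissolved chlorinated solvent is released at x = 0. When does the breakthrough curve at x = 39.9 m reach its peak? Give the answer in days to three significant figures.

For the 1D instantaneous-source solution, setting ∂C/∂t = 0 at fixed x gives v²t² + 2Dt − x² = 0, so t = (√(D² + v²x²) − D)/v².
√(D² + v²x²) = √(0.0122² + 0.190² × 39.9²) = 7.581; v² = 0.0361.
t = (7.581 − 0.0122)/0.0361 = 210 days (vs. the pure-advection estimate x/v = 210 d).

210 days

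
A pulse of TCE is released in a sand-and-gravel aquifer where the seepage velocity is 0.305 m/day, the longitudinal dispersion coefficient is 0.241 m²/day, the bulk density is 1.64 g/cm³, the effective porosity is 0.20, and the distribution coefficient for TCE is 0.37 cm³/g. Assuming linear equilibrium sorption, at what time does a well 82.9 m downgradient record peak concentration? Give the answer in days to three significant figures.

1090 days

Retardation factor R = 1 + ρ_b·K_d/n = 1 + 1.64 × 0.37/0.20 = 4.034.
Sorption retards both mechanisms: v_R = v/R = 0.07561 m/day, D_R = D/R = 0.05974 m²/day.
Peak time from v_R²t² + 2D_R t − x² = 0: t = (√(D_R² + v_R²x²) − D_R)/v_R².
√(D_R² + v_R²x²) = √(0.05974² + 0.07561² × 82.9²) = 6.268; v_R² = 0.005717.
t = (6.268 − 0.05974)/0.005717 = 1090 days.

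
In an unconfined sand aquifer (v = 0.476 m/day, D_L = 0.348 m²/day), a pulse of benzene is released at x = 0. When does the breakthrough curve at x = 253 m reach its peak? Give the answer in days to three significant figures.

530 days

For the 1D instantaneous-source solution, setting ∂C/∂t = 0 at fixed x gives v²t² + 2Dt − x² = 0, so t = (√(D² + v²x²) − D)/v².
√(D² + v²x²) = √(0.348² + 0.476² × 253²) = 120.4; v² = 0.226576.
t = (120.4 − 0.348)/0.226576 = 530 days (vs. the pure-advection estimate x/v = 532 d).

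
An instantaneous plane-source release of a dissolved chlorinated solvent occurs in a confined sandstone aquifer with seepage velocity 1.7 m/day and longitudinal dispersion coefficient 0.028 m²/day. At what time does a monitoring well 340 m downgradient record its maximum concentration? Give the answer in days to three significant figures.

200 days

For the 1D instantaneous-source solution, setting ∂C/∂t = 0 at fixed x gives v²t² + 2Dt − x² = 0, so t = (√(D² + v²x²) − D)/v².
√(D² + v²x²) = √(0.028² + 1.7² × 340²) = 578.0; v² = 2.89.
t = (578.0 − 0.028)/2.89 = 200 days (vs. the pure-advection estimate x/v = 200 d).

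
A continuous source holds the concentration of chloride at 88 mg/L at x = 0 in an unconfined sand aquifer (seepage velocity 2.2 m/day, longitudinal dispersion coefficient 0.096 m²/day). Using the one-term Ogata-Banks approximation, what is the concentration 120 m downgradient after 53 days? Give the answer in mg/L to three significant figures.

12.6 mg/L

For a continuous step input, C/C₀ ≈ ½·erfc((x−vt)/(2√(Dt))).
vt = 2.2 × 53 = 116.6 m and 2√(Dt) = 2√(0.096 × 53) = 4.511 m.
Argument (x−vt)/(2√(Dt)) = (120 − 116.6)/4.511 = 0.7537; ½·erfc(0.7537) = 0.1432.
C = 88 × 0.1432 = 12.6 mg/L.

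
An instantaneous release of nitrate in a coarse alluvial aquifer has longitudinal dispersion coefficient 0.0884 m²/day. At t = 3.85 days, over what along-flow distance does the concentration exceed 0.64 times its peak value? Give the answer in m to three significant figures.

The plume is Gaussian with σ = √(2Dt) = √(2 × 0.0884 × 3.85) = 0.8250 m.
C/C_peak = exp(−Δx²/(2σ²)) = 0.64 ⇒ Δx = σ·√(−2 ln 0.64) = 0.8250 × 0.9448 = 0.7795 m.
Width = 2Δx = 1.56 m.

1.56 m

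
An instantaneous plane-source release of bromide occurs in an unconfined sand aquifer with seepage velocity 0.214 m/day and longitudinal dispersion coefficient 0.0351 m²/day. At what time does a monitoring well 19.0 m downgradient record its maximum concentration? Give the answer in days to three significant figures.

For the 1D instantaneous-source solution, setting ∂C/∂t = 0 at fixed x gives v²t² + 2Dt − x² = 0, so t = (√(D² + v²x²) − D)/v².
√(D² + v²x²) = √(0.0351² + 0.214² × 19.0²) = 4.066; v² = 0.045796.
t = (4.066 − 0.0351)/0.045796 = 88.0 days (vs. the pure-advection estimate x/v = 88.8 d).

88.0 days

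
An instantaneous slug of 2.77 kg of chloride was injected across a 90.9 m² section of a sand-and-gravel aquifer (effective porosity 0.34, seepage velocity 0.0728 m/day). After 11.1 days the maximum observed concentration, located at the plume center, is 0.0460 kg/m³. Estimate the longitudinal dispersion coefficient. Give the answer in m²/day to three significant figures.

0.0272 m²/day

At the plume center C_max = M/(n_e·A·√(4πDt)), so D = M²/(4πt·(n_e·A·C_max)²).
n_e·A·C_max = 0.34 × 90.9 × 0.0460 = 1.422 kg/m.
D = 2.77²/(4π × 11.1 × 1.422²) = 0.0272 m²/day.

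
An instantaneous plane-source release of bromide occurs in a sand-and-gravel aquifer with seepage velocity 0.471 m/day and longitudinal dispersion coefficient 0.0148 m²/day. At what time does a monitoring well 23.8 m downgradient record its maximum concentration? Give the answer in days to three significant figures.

50.5 days

For the 1D instantaneous-source solution, setting ∂C/∂t = 0 at fixed x gives v²t² + 2Dt − x² = 0, so t = (√(D² + v²x²) − D)/v².
√(D² + v²x²) = √(0.0148² + 0.471² × 23.8²) = 11.21; v² = 0.221841.
t = (11.21 − 0.0148)/0.221841 = 50.5 days (vs. the pure-advection estimate x/v = 50.5 d).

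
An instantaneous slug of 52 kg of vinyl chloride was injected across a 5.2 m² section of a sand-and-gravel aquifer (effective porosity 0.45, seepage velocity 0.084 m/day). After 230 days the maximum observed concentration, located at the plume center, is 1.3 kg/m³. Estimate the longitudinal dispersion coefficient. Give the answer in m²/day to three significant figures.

At the plume center C_max = M/(n_e·A·√(4πDt)), so D = M²/(4πt·(n_e·A·C_max)²).
n_e·A·C_max = 0.45 × 5.2 × 1.3 = 3.042 kg/m.
D = 52²/(4π × 230 × 3.042²) = 0.101 m²/day.

0.101 m²/day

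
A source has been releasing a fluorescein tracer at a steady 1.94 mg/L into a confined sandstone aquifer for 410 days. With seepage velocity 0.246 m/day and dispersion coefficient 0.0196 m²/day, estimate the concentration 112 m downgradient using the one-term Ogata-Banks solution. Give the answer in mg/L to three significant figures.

0.00529 mg/L

For a continuous step input, C/C₀ ≈ ½·erfc((x−vt)/(2√(Dt))).
vt = 0.246 × 410 = 100.86 m and 2√(Dt) = 2√(0.0196 × 410) = 5.670 m.
Argument (x−vt)/(2√(Dt)) = (112 − 100.86)/5.670 = 1.965; ½·erfc(1.965) = 0.002727.
C = 1.94 × 0.002727 = 0.00529 mg/L.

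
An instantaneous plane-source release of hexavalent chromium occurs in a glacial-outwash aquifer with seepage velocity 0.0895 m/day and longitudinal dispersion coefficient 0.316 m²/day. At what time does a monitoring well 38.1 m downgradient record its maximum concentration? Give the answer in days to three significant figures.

388 days

For the 1D instantaneous-source solution, setting ∂C/∂t = 0 at fixed x gives v²t² + 2Dt − x² = 0, so t = (√(D² + v²x²) − D)/v².
√(D² + v²x²) = √(0.316² + 0.0895² × 38.1²) = 3.425; v² = 0.00801025.
t = (3.425 − 0.316)/0.00801025 = 388 days (vs. the pure-advection estimate x/v = 426 d).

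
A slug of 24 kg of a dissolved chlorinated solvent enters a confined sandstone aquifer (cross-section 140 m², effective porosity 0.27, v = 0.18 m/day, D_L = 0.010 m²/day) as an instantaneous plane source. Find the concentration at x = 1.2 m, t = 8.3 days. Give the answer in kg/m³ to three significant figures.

0.479 kg/m³

For an instantaneous plane source, C(x,t) = M/(n_e·A·√(4πDt)) · exp(−(x−vt)²/(4Dt)), with n_e·A the pore (flow) area.
Plume center vt = 0.18 × 8.3 = 1.494 m, so the well at 1.2 m is 0.294 m upgradient of the peak.
√(4πDt) = 1.021 m, giving peak height M/(n_e·A·√(4πDt)) = 24/(0.27 × 140 × 1.021) = 0.6219 kg/m³.
(x−vt)²/(4Dt) = (-0.294)²/(4 × 0.010 × 8.3) = 0.2603; exp(−0.2603) = 0.7708.
C = 0.6219 × 0.7708 = 0.479 kg/m³.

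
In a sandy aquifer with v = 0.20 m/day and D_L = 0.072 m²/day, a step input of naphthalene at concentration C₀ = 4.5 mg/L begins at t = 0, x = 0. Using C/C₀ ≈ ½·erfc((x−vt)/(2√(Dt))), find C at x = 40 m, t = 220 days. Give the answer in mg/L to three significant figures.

For a continuous step input, C/C₀ ≈ ½·erfc((x−vt)/(2√(Dt))).
vt = 0.20 × 220 = 44 m and 2√(Dt) = 2√(0.072 × 220) = 7.960 m.
Argument (x−vt)/(2√(Dt)) = (40 − 44)/7.960 = -0.5025; ½·erfc(-0.5025) = 0.7613.
C = 4.5 × 0.7613 = 3.43 mg/L.

3.43 mg/L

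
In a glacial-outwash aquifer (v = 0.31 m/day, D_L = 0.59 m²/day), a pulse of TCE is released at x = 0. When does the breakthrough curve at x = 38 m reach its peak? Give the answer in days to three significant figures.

117 days

For the 1D instantaneous-source solution, setting ∂C/∂t = 0 at fixed x gives v²t² + 2Dt − x² = 0, so t = (√(D² + v²x²) − D)/v².
√(D² + v²x²) = √(0.59² + 0.31² × 38²) = 11.79; v² = 0.0961.
t = (11.79 − 0.59)/0.0961 = 117 days (vs. the pure-advection estimate x/v = 123 d).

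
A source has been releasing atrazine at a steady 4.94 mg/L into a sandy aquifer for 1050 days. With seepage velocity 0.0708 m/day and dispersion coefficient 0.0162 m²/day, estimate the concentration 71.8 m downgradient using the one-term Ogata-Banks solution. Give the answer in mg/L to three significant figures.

3.30 mg/L

For a continuous step input, C/C₀ ≈ ½·erfc((x−vt)/(2√(Dt))).
vt = 0.0708 × 1050 = 74.34 m and 2√(Dt) = 2√(0.0162 × 1050) = 8.249 m.
Argument (x−vt)/(2√(Dt)) = (71.8 − 74.34)/8.249 = -0.3079; ½·erfc(-0.3079) = 0.6684.
C = 4.94 × 0.6684 = 3.30 mg/L.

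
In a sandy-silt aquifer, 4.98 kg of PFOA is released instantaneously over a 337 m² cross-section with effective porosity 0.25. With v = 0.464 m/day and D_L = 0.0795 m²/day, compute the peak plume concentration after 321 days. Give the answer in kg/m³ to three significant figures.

The peak of an instantaneous 1D plume sits at x = vt; there the Gaussian factor is 1 and C_max = M/(n_e·A·√(4πDt)), where n_e·A is the pore area the mass is dissolved in.
√(4πDt) = √(4π × 0.0795 × 321) = 17.91 m, so C_max = 4.98/(0.25 × 337 × 17.91) = 0.00330 kg/m³.

0.00330 kg/m³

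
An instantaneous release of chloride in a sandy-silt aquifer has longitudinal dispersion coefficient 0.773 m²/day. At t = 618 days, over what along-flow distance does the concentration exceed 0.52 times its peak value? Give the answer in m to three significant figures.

The plume is Gaussian with σ = √(2Dt) = √(2 × 0.773 × 618) = 30.91 m.
C/C_peak = exp(−Δx²/(2σ²)) = 0.52 ⇒ Δx = σ·√(−2 ln 0.52) = 30.91 × 1.144 = 35.36 m.
Width = 2Δx = 70.7 m.

70.7 m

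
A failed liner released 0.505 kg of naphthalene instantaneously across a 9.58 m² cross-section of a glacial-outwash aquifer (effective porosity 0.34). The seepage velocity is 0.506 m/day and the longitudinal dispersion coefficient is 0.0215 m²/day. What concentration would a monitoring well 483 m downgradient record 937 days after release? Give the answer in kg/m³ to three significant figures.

For an instantaneous plane source, C(x,t) = M/(n_e·A·√(4πDt)) · exp(−(x−vt)²/(4Dt)), with n_e·A the pore (flow) area.
Plume center vt = 0.506 × 937 = 474.122 m, so the well at 483 m is 8.878 m downgradient of the peak.
√(4πDt) = 15.91 m, giving peak height M/(n_e·A·√(4πDt)) = 0.505/(0.34 × 9.58 × 15.91) = 0.009745 kg/m³.
(x−vt)²/(4Dt) = (8.878)²/(4 × 0.0215 × 937) = 0.9781; exp(−0.9781) = 0.3760.
C = 0.009745 × 0.3760 = 0.00366 kg/m³.

0.00366 kg/m³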